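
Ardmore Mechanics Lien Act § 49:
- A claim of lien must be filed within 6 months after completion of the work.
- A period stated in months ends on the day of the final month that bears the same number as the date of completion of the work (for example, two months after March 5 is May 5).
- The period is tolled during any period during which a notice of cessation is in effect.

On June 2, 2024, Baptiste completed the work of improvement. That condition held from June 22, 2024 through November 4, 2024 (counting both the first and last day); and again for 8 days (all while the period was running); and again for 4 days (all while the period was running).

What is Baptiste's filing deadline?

April 29, 2025

6 months after June 2, 2024 is December 2, 2024.
From June 22, 2024 through November 4, 2024 inclusive is 136 days; tolling adds 136 days: December 2, 2024 + 136 days = April 17, 2025.
Tolling adds 8 days: April 17, 2025 + 8 days = April 25, 2025.
Tolling adds 4 days: April 25, 2025 + 4 days = April 29, 2025.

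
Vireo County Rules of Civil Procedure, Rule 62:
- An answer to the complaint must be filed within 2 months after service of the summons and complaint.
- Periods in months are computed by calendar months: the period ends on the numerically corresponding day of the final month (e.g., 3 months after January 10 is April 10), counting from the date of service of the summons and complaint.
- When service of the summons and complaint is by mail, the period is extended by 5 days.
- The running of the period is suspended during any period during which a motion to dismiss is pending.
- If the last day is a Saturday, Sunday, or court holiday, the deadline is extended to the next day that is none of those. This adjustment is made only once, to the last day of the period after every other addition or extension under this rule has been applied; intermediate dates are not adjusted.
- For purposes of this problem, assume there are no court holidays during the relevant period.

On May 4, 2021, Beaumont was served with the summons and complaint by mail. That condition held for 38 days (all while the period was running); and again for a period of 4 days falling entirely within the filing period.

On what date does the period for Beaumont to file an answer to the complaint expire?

August 20, 2021

2 months after May 4, 2021 is July 4, 2021.
Service was by mail, adding 5 days: July 4, 2021 + 5 days = July 9, 2021.
Tolling adds 38 days: July 9, 2021 + 38 days = August 16, 2021.
Tolling adds 4 days: August 16, 2021 + 4 days = August 20, 2021.
August 20, 2021 is a Friday and not a court holiday, so no extension applies.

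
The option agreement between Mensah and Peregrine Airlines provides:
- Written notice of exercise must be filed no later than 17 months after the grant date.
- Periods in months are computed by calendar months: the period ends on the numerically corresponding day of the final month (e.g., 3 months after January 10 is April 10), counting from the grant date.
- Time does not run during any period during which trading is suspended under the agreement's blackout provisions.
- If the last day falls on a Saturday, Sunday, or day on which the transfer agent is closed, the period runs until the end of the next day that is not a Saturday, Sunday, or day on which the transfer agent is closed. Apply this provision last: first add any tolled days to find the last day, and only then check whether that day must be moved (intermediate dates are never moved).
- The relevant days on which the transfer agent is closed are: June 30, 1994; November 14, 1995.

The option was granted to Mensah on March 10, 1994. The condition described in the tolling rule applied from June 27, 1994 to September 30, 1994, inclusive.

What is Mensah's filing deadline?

17 months after March 10, 1994 is August 10, 1995.
From June 27, 1994 through September 30, 1994 inclusive is 96 days; tolling adds 96 days: August 10, 1995 + 96 days = November 14, 1995.
November 14, 1995 is a listed holiday. The next qualifying day is November 15, 1995.

November 15, 1995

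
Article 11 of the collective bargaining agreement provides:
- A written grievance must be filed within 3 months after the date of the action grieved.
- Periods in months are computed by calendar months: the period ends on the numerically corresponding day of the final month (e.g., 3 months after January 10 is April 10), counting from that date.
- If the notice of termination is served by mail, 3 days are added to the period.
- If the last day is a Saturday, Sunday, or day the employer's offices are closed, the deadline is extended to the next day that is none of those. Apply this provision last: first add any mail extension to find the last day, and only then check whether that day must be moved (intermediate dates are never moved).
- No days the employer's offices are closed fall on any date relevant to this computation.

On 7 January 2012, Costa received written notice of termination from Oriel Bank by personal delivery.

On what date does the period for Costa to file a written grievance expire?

3 months after 7 January 2012 is April 7, 2012.
Service was not by mail, so no mail extension applies.
April 7, 2012 is Saturday; April 8, 2012 is Sunday. The next qualifying day is April 9, 2012.

April 9, 2012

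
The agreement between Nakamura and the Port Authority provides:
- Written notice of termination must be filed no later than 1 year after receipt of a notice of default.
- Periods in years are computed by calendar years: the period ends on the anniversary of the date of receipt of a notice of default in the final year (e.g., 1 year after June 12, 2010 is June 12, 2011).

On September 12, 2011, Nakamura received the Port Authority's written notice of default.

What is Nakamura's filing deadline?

1 year after September 12, 2011 is September 12, 2012.

September 12, 2012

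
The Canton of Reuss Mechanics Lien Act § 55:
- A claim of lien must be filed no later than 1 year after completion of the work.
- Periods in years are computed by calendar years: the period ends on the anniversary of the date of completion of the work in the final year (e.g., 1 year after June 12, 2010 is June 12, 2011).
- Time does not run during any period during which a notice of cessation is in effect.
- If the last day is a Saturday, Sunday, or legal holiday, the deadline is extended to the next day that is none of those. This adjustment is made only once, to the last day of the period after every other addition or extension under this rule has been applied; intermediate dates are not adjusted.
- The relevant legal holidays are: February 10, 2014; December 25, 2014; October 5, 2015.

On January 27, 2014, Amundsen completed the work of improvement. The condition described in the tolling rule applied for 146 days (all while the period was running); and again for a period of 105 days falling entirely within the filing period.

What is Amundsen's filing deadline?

1 year after January 27, 2014 is January 27, 2015.
Tolling adds 146 days: January 27, 2015 + 146 days = June 22, 2015.
Tolling adds 105 days: June 22, 2015 + 105 days = October 5, 2015.
October 5, 2015 is a listed holiday. The next qualifying day is October 6, 2015.

October 6, 2015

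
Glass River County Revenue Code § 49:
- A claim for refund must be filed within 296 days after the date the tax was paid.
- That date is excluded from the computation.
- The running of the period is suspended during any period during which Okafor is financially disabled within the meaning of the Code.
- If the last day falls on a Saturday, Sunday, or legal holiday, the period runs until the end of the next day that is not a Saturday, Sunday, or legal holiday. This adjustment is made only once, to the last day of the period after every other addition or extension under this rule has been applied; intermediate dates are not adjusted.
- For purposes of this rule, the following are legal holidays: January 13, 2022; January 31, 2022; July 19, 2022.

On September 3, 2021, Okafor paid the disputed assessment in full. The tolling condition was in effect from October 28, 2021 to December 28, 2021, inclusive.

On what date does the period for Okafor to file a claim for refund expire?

296 days after September 3, 2021 is June 26, 2022.
From October 28, 2021 through December 28, 2021 inclusive is 62 days; tolling adds 62 days: June 26, 2022 + 62 days = August 27, 2022.
August 27, 2022 is Saturday; August 28, 2022 is Sunday. The next qualifying day is August 29, 2022.

August 29, 2022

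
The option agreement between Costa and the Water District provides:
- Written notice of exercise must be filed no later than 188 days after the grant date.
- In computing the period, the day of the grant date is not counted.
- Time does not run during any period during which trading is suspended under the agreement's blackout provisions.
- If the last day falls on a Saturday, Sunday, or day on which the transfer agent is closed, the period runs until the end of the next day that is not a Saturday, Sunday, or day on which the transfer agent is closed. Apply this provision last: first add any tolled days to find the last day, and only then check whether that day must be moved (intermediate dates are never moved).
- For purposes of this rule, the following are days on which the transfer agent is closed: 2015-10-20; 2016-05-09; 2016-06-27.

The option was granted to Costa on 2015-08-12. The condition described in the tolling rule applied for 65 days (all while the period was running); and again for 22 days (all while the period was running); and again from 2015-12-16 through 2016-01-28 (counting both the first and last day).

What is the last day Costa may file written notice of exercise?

June 28, 2016

188 days after 2015-08-12 is February 16, 2016.
Tolling adds 65 days: February 16, 2016 + 65 days = April 21, 2016.
Tolling adds 22 days: April 21, 2016 + 22 days = May 13, 2016.
From December 16, 2015 through January 28, 2016 inclusive is 44 days; tolling adds 44 days: May 13, 2016 + 44 days = June 26, 2016.
June 26, 2016 is Sunday; June 27, 2016 is a listed holiday. The next qualifying day is June 28, 2016.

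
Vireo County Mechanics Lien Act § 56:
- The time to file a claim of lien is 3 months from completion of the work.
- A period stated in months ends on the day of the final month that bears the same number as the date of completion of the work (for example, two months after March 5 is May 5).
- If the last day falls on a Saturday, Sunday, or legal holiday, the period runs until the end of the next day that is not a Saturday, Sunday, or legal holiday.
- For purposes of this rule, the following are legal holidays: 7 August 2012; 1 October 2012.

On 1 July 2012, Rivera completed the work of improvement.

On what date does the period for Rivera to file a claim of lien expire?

October 2, 2012

3 months after 1 July 2012 is October 1, 2012.
October 1, 2012 is a listed holiday. The next qualifying day is October 2, 2012.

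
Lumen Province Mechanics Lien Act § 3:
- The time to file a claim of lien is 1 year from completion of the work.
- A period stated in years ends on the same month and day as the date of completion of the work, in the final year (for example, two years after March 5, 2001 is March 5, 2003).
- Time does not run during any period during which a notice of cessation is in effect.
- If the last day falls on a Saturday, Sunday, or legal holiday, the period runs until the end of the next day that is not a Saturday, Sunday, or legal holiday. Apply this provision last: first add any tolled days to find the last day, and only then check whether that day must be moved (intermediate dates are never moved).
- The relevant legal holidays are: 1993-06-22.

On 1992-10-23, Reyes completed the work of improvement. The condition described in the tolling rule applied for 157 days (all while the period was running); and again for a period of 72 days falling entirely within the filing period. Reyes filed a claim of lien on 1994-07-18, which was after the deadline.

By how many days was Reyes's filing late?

1 year after 1992-10-23 is October 23, 1993.
Tolling adds 157 days: October 23, 1993 + 157 days = March 29, 1994.
Tolling adds 72 days: March 29, 1994 + 72 days = June 9, 1994.
June 9, 1994 is a Thursday and not a legal holiday, so no extension applies.
The deadline is June 9, 1994; from June 9, 1994 to July 18, 1994 is 39 days.

39 days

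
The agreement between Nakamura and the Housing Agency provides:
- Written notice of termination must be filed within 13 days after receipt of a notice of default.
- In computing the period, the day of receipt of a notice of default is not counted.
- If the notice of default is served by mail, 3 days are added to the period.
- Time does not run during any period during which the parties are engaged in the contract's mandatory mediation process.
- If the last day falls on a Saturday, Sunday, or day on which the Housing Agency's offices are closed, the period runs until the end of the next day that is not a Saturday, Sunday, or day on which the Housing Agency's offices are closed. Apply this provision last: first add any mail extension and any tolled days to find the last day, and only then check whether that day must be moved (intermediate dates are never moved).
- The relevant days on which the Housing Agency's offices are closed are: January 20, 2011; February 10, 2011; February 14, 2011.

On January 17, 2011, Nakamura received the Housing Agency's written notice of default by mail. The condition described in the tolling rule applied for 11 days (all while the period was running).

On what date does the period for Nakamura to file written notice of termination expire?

February 15, 2011

13 days after January 17, 2011 is January 30, 2011.
Service was by mail, adding 3 days: January 30, 2011 + 3 days = February 2, 2011.
Tolling adds 11 days: February 2, 2011 + 11 days = February 13, 2011.
February 13, 2011 is Sunday; February 14, 2011 is a listed holiday. The next qualifying day is February 15, 2011.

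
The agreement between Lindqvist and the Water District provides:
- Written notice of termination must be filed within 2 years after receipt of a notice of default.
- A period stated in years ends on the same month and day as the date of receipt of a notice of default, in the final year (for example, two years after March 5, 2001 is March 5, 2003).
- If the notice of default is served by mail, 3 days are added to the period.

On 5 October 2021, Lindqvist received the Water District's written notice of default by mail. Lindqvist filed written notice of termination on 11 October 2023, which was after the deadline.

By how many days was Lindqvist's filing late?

3 days

2 years after 5 October 2021 is October 5, 2023.
Service was by mail, adding 3 days: October 5, 2023 + 3 days = October 8, 2023.
The deadline is October 8, 2023; from October 8, 2023 to October 11, 2023 is 3 days.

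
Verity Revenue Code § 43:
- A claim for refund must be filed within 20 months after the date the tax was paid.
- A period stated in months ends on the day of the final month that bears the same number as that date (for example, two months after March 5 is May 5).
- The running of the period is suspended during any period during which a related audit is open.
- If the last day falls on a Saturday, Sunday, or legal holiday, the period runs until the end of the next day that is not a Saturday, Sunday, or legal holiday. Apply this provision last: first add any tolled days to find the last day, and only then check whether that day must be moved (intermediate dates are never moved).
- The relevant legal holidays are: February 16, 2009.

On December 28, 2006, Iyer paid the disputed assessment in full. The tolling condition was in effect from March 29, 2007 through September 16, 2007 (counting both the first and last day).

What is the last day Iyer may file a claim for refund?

20 months after December 28, 2006 is August 28, 2008.
From March 29, 2007 through September 16, 2007 inclusive is 172 days; tolling adds 172 days: August 28, 2008 + 172 days = February 16, 2009.
February 16, 2009 is a listed holiday. The next qualifying day is February 17, 2009.

February 17, 2009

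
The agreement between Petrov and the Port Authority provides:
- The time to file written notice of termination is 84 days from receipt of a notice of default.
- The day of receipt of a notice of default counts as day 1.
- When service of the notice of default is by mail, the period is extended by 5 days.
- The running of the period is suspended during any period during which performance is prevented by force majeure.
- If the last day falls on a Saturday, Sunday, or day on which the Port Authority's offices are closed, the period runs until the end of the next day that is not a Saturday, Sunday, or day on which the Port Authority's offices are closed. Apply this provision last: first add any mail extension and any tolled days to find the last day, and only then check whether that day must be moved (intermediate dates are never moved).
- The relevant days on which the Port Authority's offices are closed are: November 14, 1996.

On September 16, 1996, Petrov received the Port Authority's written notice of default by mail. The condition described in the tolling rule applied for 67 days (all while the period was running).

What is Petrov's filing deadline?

February 18, 1997

Counting September 16, 1996 as day 1, day 84 is December 8, 1996.
Service was by mail, adding 5 days: December 8, 1996 + 5 days = December 13, 1996.
Tolling adds 67 days: December 13, 1996 + 67 days = February 18, 1997.
February 18, 1997 is a Tuesday and not a day on which the Port Authority's offices are closed, so no extension applies.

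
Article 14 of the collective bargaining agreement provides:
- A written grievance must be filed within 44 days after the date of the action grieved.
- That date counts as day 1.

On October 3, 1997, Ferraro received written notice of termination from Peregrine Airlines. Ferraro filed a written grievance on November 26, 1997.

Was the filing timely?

No

Counting October 3, 1997 as day 1, day 44 is November 15, 1997.
The deadline is November 15, 1997; the filing on November 26, 1997 is after that date.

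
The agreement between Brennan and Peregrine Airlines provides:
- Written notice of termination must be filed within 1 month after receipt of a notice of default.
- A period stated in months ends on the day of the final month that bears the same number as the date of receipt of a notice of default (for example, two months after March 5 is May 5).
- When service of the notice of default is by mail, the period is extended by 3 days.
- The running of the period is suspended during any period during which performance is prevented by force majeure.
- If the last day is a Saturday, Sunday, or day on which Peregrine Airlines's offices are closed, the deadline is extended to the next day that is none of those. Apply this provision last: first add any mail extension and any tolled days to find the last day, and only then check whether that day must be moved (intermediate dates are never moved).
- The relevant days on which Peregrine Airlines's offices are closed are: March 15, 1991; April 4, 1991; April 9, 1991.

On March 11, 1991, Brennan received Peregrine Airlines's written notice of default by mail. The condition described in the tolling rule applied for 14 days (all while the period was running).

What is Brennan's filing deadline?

1 month after March 11, 1991 is April 11, 1991.
Service was by mail, adding 3 days: April 11, 1991 + 3 days = April 14, 1991.
Tolling adds 14 days: April 14, 1991 + 14 days = April 28, 1991.
April 28, 1991 is Sunday. The next qualifying day is April 29, 1991.

April 29, 1991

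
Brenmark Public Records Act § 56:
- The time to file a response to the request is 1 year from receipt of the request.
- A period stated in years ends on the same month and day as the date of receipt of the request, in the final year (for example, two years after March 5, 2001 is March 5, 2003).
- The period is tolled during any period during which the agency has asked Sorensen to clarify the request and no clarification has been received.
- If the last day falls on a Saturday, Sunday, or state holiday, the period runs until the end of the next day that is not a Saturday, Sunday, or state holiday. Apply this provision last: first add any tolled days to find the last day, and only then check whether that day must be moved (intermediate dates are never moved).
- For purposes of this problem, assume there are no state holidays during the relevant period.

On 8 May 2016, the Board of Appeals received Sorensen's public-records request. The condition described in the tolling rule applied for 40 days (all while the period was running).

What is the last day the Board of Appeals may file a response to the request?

June 19, 2017

1 year after 8 May 2016 is May 8, 2017.
Tolling adds 40 days: May 8, 2017 + 40 days = June 17, 2017.
June 17, 2017 is Saturday; June 18, 2017 is Sunday. The next qualifying day is June 19, 2017.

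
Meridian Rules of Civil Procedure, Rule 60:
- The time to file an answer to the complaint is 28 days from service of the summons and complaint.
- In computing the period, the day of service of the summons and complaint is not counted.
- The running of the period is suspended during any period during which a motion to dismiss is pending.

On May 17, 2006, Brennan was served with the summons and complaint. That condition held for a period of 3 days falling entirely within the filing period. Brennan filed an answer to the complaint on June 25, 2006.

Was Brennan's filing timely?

28 days after May 17, 2006 is June 14, 2006.
Tolling adds 3 days: June 14, 2006 + 3 days = June 17, 2006.
The deadline is June 17, 2006; the filing on June 25, 2006 is after that date.

No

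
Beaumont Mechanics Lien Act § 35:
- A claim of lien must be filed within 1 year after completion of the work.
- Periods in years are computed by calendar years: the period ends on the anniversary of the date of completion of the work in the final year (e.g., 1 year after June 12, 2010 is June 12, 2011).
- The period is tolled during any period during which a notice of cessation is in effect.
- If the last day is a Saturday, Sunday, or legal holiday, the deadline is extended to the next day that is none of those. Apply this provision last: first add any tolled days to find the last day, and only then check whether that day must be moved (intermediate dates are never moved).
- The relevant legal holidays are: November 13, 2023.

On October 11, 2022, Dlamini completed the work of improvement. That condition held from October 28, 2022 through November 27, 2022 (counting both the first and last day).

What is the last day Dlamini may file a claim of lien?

November 14, 2023

1 year after October 11, 2022 is October 11, 2023.
From October 28, 2022 through November 27, 2022 inclusive is 31 days; tolling adds 31 days: October 11, 2023 + 31 days = November 11, 2023.
November 11, 2023 is Saturday; November 12, 2023 is Sunday; November 13, 2023 is a listed holiday. The next qualifying day is November 14, 2023.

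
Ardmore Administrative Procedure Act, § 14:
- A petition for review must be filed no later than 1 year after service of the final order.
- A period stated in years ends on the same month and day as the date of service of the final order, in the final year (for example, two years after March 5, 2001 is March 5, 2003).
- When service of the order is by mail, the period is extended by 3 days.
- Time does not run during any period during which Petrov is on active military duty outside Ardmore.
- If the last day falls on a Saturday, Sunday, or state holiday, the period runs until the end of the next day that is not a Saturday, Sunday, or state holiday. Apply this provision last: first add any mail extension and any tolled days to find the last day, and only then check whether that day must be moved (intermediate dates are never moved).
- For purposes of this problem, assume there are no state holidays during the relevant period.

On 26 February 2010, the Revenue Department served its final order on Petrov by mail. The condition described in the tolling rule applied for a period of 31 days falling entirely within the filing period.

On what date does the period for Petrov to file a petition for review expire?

April 1, 2011

1 year after 26 February 2010 is February 26, 2011.
Service was by mail, adding 3 days: February 26, 2011 + 3 days = March 1, 2011.
Tolling adds 31 days: March 1, 2011 + 31 days = April 1, 2011.
April 1, 2011 is a Friday and not a state holiday, so no extension applies.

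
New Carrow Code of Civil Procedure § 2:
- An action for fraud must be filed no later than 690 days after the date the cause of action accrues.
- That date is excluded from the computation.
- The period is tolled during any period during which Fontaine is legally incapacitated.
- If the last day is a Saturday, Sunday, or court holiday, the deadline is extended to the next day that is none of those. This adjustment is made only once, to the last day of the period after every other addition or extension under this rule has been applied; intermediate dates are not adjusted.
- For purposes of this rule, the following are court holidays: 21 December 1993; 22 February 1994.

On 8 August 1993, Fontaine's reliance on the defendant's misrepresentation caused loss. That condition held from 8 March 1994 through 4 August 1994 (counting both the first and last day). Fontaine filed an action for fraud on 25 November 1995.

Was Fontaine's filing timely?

Yes

690 days after 8 August 1993 is June 29, 1995.
From March 8, 1994 through August 4, 1994 inclusive is 150 days; tolling adds 150 days: June 29, 1995 + 150 days = November 26, 1995.
November 26, 1995 is Sunday. The next qualifying day is November 27, 1995.
The deadline is November 27, 1995; the filing on November 25, 1995 is on or before that date.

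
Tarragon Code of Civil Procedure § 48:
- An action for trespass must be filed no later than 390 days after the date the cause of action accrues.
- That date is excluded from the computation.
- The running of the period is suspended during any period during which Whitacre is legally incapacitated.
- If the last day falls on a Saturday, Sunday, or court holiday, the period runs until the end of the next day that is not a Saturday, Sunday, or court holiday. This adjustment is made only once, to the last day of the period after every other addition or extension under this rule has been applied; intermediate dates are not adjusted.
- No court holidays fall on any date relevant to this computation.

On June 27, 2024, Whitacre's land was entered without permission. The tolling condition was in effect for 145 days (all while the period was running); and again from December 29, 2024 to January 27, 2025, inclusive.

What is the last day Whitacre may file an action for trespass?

390 days after June 27, 2024 is July 22, 2025.
Tolling adds 145 days: July 22, 2025 + 145 days = December 14, 2025.
From December 29, 2024 through January 27, 2025 inclusive is 30 days; tolling adds 30 days: December 14, 2025 + 30 days = January 13, 2026.
January 13, 2026 is a Tuesday and not a court holiday, so no extension applies.

January 13, 2026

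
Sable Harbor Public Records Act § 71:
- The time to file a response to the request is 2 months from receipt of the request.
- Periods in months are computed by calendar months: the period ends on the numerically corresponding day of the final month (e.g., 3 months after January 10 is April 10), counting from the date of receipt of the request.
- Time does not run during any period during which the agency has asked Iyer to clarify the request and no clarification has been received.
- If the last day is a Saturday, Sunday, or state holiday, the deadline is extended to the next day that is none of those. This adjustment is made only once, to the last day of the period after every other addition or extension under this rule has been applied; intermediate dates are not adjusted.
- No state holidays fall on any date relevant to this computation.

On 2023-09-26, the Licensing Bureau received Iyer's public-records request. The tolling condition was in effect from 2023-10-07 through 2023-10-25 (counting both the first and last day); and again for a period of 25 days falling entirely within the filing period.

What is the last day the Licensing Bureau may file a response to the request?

January 9, 2024

2 months after 2023-09-26 is November 26, 2023.
From October 7, 2023 through October 25, 2023 inclusive is 19 days; tolling adds 19 days: November 26, 2023 + 19 days = December 15, 2023.
Tolling adds 25 days: December 15, 2023 + 25 days = January 9, 2024.
January 9, 2024 is a Tuesday and not a state holiday, so no extension applies.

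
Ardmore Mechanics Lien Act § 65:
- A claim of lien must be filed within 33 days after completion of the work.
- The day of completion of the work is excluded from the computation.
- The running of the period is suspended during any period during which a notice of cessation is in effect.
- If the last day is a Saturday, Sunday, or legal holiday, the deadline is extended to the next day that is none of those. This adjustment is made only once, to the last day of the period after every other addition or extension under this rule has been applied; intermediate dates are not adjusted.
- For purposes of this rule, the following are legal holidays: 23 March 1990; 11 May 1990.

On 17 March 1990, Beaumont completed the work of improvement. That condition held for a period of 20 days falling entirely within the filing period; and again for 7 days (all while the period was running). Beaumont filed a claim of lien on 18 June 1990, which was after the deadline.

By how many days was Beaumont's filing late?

33 days after 17 March 1990 is April 19, 1990.
Tolling adds 20 days: April 19, 1990 + 20 days = May 9, 1990.
Tolling adds 7 days: May 9, 1990 + 7 days = May 16, 1990.
May 16, 1990 is a Wednesday and not a legal holiday, so no extension applies.
The deadline is May 16, 1990; from May 16, 1990 to June 18, 1990 is 33 days.

33 days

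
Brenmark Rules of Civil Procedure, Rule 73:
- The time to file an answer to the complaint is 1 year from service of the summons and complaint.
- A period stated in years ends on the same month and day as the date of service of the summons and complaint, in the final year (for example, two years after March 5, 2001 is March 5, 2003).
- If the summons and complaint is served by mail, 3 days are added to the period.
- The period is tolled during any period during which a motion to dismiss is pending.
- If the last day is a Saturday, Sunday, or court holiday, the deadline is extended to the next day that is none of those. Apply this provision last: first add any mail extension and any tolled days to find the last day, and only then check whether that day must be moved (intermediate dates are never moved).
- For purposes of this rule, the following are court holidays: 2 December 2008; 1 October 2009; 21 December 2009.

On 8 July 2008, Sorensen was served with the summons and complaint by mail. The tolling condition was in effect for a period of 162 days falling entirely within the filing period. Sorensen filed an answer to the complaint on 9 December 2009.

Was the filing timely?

Yes

1 year after 8 July 2008 is July 8, 2009.
Service was by mail, adding 3 days: July 8, 2009 + 3 days = July 11, 2009.
Tolling adds 162 days: July 11, 2009 + 162 days = December 20, 2009.
December 20, 2009 is Sunday; December 21, 2009 is a listed holiday. The next qualifying day is December 22, 2009.
The deadline is December 22, 2009; the filing on December 9, 2009 is on or before that date.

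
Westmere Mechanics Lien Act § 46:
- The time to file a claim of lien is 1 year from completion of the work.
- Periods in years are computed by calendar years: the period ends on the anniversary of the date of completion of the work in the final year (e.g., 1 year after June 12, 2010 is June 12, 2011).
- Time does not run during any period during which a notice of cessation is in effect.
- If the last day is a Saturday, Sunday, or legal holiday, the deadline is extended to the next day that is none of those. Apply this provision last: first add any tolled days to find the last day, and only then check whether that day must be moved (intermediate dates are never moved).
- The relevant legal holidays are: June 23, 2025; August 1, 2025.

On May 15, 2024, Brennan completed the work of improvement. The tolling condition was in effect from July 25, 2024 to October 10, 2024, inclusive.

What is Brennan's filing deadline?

1 year after May 15, 2024 is May 15, 2025.
From July 25, 2024 through October 10, 2024 inclusive is 78 days; tolling adds 78 days: May 15, 2025 + 78 days = August 1, 2025.
August 1, 2025 is a listed holiday; August 2, 2025 is Saturday; August 3, 2025 is Sunday. The next qualifying day is August 4, 2025.

August 4, 2025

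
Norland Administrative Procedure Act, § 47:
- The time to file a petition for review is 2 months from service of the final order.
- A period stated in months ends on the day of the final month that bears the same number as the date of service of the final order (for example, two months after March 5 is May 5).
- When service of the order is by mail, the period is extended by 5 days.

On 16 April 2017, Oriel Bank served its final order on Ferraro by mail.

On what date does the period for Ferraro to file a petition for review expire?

2 months after 16 April 2017 is June 16, 2017.
Service was by mail, adding 5 days: June 16, 2017 + 5 days = June 21, 2017.

June 21, 2017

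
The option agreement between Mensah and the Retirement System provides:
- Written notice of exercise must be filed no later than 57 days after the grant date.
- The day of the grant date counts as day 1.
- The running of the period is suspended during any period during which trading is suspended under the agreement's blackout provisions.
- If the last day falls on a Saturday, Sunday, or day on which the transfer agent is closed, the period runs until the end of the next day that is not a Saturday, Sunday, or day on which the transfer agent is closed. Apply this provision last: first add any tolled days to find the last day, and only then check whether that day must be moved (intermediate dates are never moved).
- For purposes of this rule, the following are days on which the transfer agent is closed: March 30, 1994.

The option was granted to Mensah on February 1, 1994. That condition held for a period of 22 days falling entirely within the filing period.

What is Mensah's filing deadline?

April 20, 1994

Counting February 1, 1994 as day 1, day 57 is March 29, 1994.
Tolling adds 22 days: March 29, 1994 + 22 days = April 20, 1994.
April 20, 1994 is a Wednesday and not a day on which the transfer agent is closed, so no extension applies.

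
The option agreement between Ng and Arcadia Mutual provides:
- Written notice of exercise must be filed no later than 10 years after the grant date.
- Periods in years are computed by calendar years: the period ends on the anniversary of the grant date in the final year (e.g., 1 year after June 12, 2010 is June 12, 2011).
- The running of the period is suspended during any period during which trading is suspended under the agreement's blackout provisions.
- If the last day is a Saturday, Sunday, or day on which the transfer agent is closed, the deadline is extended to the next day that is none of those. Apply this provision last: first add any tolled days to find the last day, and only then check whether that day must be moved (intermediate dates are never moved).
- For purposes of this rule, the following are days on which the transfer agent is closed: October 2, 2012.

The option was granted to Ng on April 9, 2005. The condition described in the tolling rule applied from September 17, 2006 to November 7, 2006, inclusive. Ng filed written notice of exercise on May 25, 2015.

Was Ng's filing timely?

10 years after April 9, 2005 is April 9, 2015.
From September 17, 2006 through November 7, 2006 inclusive is 52 days; tolling adds 52 days: April 9, 2015 + 52 days = May 31, 2015.
May 31, 2015 is Sunday. The next qualifying day is June 1, 2015.
The deadline is June 1, 2015; the filing on May 25, 2015 is on or before that date.

Yes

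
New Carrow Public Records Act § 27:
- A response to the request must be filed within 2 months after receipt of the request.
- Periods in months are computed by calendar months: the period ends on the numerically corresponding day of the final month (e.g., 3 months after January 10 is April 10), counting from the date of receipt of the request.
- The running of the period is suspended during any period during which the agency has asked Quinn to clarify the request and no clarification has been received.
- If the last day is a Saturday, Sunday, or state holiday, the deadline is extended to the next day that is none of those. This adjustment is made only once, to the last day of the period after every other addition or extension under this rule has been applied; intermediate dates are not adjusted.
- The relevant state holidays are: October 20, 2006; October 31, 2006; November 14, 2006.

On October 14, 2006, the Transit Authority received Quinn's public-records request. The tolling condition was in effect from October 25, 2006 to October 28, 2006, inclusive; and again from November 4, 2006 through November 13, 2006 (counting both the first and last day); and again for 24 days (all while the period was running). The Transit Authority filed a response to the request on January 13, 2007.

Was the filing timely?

2 months after October 14, 2006 is December 14, 2006.
From October 25, 2006 through October 28, 2006 inclusive is 4 days; tolling adds 4 days: December 14, 2006 + 4 days = December 18, 2006.
From November 4, 2006 through November 13, 2006 inclusive is 10 days; tolling adds 10 days: December 18, 2006 + 10 days = December 28, 2006.
Tolling adds 24 days: December 28, 2006 + 24 days = January 21, 2007.
January 21, 2007 is Sunday. The next qualifying day is January 22, 2007.
The deadline is January 22, 2007; the filing on January 13, 2007 is on or before that date.

Yes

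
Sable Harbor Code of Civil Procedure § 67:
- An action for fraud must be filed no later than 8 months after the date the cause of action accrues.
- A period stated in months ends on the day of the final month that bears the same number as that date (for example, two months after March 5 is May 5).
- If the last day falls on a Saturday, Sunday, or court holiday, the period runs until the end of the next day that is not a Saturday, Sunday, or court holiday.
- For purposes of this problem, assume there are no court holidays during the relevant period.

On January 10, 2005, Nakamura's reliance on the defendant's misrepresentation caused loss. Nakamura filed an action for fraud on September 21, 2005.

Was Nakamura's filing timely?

8 months after January 10, 2005 is September 10, 2005.
September 10, 2005 is Saturday; September 11, 2005 is Sunday. The next qualifying day is September 12, 2005.
The deadline is September 12, 2005; the filing on September 21, 2005 is after that date.

No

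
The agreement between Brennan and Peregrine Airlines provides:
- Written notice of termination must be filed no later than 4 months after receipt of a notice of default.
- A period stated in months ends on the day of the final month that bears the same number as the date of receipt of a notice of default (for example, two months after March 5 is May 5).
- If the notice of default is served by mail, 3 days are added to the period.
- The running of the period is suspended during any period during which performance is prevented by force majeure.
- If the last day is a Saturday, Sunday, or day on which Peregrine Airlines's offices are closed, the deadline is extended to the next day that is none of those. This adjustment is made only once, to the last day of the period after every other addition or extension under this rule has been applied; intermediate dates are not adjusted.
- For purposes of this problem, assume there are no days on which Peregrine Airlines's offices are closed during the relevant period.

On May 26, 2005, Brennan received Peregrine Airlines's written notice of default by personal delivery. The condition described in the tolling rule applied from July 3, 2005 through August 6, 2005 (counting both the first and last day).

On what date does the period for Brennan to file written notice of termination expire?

4 months after May 26, 2005 is September 26, 2005.
Service was not by mail, so no mail extension applies.
From July 3, 2005 through August 6, 2005 inclusive is 35 days; tolling adds 35 days: September 26, 2005 + 35 days = October 31, 2005.
October 31, 2005 is a Monday and not a day on which Peregrine Airlines's offices are closed, so no extension applies.

October 31, 2005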